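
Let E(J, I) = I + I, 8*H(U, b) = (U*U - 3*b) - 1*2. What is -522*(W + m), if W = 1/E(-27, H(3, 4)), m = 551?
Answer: -1436022/5 ≈ -2.8720e+5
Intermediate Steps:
H(U, b) = -¼ - 3*b/8 + U²/8 (H(U, b) = ((U*U - 3*b) - 1*2)/8 = ((U² - 3*b) - 2)/8 = (-2 + U² - 3*b)/8 = -¼ - 3*b/8 + U²/8)
E(J, I) = 2*I
W = -⅘ (W = 1/(2*(-¼ - 3/8*4 + (⅛)*3²)) = 1/(2*(-¼ - 3/2 + (⅛)*9)) = 1/(2*(-¼ - 3/2 + 9/8)) = 1/(2*(-5/8)) = 1/(-5/4) = -⅘ ≈ -0.80000)
-522*(W + m) = -522*(-⅘ + 551) = -522*2751/5 = -1436022/5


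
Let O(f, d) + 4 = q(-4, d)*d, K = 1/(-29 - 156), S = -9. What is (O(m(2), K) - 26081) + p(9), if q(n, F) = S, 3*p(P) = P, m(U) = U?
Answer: -4825161/185 ≈ -26082.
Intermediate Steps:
p(P) = P/3
K = -1/185 (K = 1/(-185) = -1/185 ≈ -0.0054054)
q(n, F) = -9
O(f, d) = -4 - 9*d
(O(m(2), K) - 26081) + p(9) = ((-4 - 9*(-1/185)) - 26081) + (⅓)*9 = ((-4 + 9/185) - 26081) + 3 = (-731/185 - 26081) + 3 = -4825716/185 + 3 = -4825161/185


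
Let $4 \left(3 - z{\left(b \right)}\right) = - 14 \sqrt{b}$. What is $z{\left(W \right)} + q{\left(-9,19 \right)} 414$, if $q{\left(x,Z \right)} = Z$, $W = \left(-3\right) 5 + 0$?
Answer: $7869 + \frac{7 i \sqrt{15}}{2} \approx 7869.0 + 13.555 i$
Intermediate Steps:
$W = -15$ ($W = -15 + 0 = -15$)
$z{\left(b \right)} = 3 + \frac{7 \sqrt{b}}{2}$ ($z{\left(b \right)} = 3 - \frac{\left(-14\right) \sqrt{b}}{4} = 3 + \frac{7 \sqrt{b}}{2}$)
$z{\left(W \right)} + q{\left(-9,19 \right)} 414 = \left(3 + \frac{7 \sqrt{-15}}{2}\right) + 19 \cdot 414 = \left(3 + \frac{7 i \sqrt{15}}{2}\right) + 7866 = 7869 + \frac{7 i \sqrt{15}}{2}$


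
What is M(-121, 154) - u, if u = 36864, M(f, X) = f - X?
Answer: -37139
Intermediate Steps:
M(-121, 154) - u = (-121 - 1*154) - 1*36864 = (-121 - 154) - 36864 = -275 - 36864 = -37139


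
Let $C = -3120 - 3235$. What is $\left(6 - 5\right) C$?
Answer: $-6355$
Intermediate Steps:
$C = -6355$ ($C = -3120 - 3235 = -6355$)
$\left(6 - 5\right) C = \left(6 - 5\right) \left(-6355\right) = 1 \left(-6355\right) = -6355$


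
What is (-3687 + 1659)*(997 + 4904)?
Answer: -11967228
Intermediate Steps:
(-3687 + 1659)*(997 + 4904) = -2028*5901 = -11967228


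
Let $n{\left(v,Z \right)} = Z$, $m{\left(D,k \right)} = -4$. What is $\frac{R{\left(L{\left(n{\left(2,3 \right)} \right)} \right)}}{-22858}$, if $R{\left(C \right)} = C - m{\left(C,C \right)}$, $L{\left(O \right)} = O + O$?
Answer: $- \frac{5}{11429} \approx -0.00043748$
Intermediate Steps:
$L{\left(O \right)} = 2 O$
$R{\left(C \right)} = 4 + C$ ($R{\left(C \right)} = C - -4 = C + 4 = 4 + C$)
$\frac{R{\left(L{\left(n{\left(2,3 \right)} \right)} \right)}}{-22858} = \frac{4 + 2 \cdot 3}{-22858} = \left(4 + 6\right) \left(- \frac{1}{22858}\right) = 10 \left(- \frac{1}{22858}\right) = - \frac{5}{11429}$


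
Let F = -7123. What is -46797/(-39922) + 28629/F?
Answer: -809591907/284364406 ≈ -2.8470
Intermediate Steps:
-46797/(-39922) + 28629/F = -46797/(-39922) + 28629/(-7123) = -46797*(-1/39922) + 28629*(-1/7123) = 46797/39922 - 28629/7123 = -809591907/284364406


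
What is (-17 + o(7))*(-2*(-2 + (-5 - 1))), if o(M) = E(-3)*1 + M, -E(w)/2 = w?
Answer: -64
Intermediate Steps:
E(w) = -2*w
o(M) = 6 + M (o(M) = -2*(-3)*1 + M = 6*1 + M = 6 + M)
(-17 + o(7))*(-2*(-2 + (-5 - 1))) = (-17 + (6 + 7))*(-2*(-2 + (-5 - 1))) = (-17 + 13)*(-2*(-2 - 6)) = -(-8)*(-8) = -4*16 = -64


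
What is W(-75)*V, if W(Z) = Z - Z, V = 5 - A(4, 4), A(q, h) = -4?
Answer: 0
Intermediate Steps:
V = 9 (V = 5 - 1*(-4) = 5 + 4 = 9)
W(Z) = 0
W(-75)*V = 0*9 = 0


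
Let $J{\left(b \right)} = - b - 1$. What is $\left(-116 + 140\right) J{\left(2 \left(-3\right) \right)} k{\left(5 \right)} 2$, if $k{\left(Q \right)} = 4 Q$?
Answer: $4800$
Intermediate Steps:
$J{\left(b \right)} = -1 - b$
$\left(-116 + 140\right) J{\left(2 \left(-3\right) \right)} k{\left(5 \right)} 2 = \left(-116 + 140\right) \left(-1 - 2 \left(-3\right)\right) 4 \cdot 5 \cdot 2 = 24 \left(-1 - -6\right) 20 \cdot 2 = 24 \left(-1 + 6\right) 20 \cdot 2 = 24 \cdot 5 \cdot 20 \cdot 2 = 24 \cdot 100 \cdot 2 = 24 \cdot 200 = 4800$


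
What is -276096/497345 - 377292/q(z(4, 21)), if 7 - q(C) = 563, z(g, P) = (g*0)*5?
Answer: 46872695091/69130955 ≈ 678.03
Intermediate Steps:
z(g, P) = 0 (z(g, P) = 0*5 = 0)
q(C) = -556 (q(C) = 7 - 1*563 = 7 - 563 = -556)
-276096/497345 - 377292/q(z(4, 21)) = -276096/497345 - 377292/(-556) = -276096*1/497345 - 377292*(-1/556) = -276096/497345 + 94323/139 = 46872695091/69130955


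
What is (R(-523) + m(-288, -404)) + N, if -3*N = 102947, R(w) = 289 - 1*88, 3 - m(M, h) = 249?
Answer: -103082/3 ≈ -34361.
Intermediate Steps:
m(M, h) = -246 (m(M, h) = 3 - 1*249 = 3 - 249 = -246)
R(w) = 201 (R(w) = 289 - 88 = 201)
N = -102947/3 (N = -⅓*102947 = -102947/3 ≈ -34316.)
(R(-523) + m(-288, -404)) + N = (201 - 246) - 102947/3 = -45 - 102947/3 = -103082/3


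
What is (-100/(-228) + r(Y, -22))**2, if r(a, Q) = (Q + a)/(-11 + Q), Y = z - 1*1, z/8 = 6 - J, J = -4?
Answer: 652864/393129 ≈ 1.6607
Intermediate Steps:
z = 80 (z = 8*(6 - 1*(-4)) = 8*(6 + 4) = 8*10 = 80)
Y = 79 (Y = 80 - 1*1 = 80 - 1 = 79)
r(a, Q) = (Q + a)/(-11 + Q)
(-100/(-228) + r(Y, -22))**2 = (-100/(-228) + (-22 + 79)/(-11 - 22))**2 = (-100*(-1/228) + 57/(-33))**2 = (25/57 - 1/33*57)**2 = (25/57 - 19/11)**2 = (-808/627)**2 = 652864/393129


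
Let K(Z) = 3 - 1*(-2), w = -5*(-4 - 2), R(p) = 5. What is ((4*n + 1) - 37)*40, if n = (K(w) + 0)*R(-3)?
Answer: 2560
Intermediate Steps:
w = 30 (w = -5*(-6) = 30)
K(Z) = 5 (K(Z) = 3 + 2 = 5)
n = 25 (n = (5 + 0)*5 = 5*5 = 25)
((4*n + 1) - 37)*40 = ((4*25 + 1) - 37)*40 = ((100 + 1) - 37)*40 = (101 - 37)*40 = 64*40 = 2560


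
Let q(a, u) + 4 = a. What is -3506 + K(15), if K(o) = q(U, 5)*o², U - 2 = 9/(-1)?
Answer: -5981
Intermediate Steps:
U = -7 (U = 2 + 9/(-1) = 2 + 9*(-1) = 2 - 9 = -7)
q(a, u) = -4 + a
K(o) = -11*o² (K(o) = (-4 - 7)*o² = -11*o²)
-3506 + K(15) = -3506 - 11*15² = -3506 - 11*225 = -3506 - 2475 = -5981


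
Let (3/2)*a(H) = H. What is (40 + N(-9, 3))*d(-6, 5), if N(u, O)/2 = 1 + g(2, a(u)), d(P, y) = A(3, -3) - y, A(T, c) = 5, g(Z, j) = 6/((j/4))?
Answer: 0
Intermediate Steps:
a(H) = 2*H/3
g(Z, j) = 24/j (g(Z, j) = 6/((j*(1/4))) = 6/((j/4)) = 6*(4/j) = 24/j)
d(P, y) = 5 - y
N(u, O) = 2 + 72/u (N(u, O) = 2*(1 + 24/((2*u/3))) = 2*(1 + 24*(3/(2*u))) = 2*(1 + 36/u) = 2 + 72/u)
(40 + N(-9, 3))*d(-6, 5) = (40 + (2 + 72/(-9)))*(5 - 1*5) = (40 + (2 + 72*(-1/9)))*(5 - 5) = (40 + (2 - 8))*0 = (40 - 6)*0 = 34*0 = 0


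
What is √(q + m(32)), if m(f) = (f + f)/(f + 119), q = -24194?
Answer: I*√551637730/151 ≈ 155.54*I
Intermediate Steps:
m(f) = 2*f/(119 + f) (m(f) = (2*f)/(119 + f) = 2*f/(119 + f))
√(q + m(32)) = √(-24194 + 2*32/(119 + 32)) = √(-24194 + 2*32/151) = √(-24194 + 2*32*(1/151)) = √(-24194 + 64/151) = √(-3653230/151) = I*√551637730/151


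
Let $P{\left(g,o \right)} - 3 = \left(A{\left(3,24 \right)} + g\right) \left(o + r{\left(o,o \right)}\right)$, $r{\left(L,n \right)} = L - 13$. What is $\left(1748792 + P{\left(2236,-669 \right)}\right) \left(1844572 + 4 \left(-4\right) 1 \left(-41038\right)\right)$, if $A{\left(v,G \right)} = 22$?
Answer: $-3255943580340$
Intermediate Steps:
$r{\left(L,n \right)} = -13 + L$ ($r{\left(L,n \right)} = L - 13 = -13 + L$)
$P{\left(g,o \right)} = 3 + \left(-13 + 2 o\right) \left(22 + g\right)$ ($P{\left(g,o \right)} = 3 + \left(22 + g\right) \left(o + \left(-13 + o\right)\right) = 3 + \left(22 + g\right) \left(-13 + 2 o\right) = 3 + \left(-13 + 2 o\right) \left(22 + g\right)$)
$\left(1748792 + P{\left(2236,-669 \right)}\right) \left(1844572 + 4 \left(-4\right) 1 \left(-41038\right)\right) = \left(1748792 + \left(-283 + 44 \left(-669\right) + 2236 \left(-669\right) + 2236 \left(-13 - 669\right)\right)\right) \left(1844572 + 4 \left(-4\right) 1 \left(-41038\right)\right) = \left(1748792 - 3050555\right) \left(1844572 + \left(-16\right) 1 \left(-41038\right)\right) = \left(1748792 - 3050555\right) \left(1844572 - -656608\right) = \left(1748792 - 3050555\right) \left(1844572 + 656608\right) = \left(-1301763\right) 2501180 = -3255943580340$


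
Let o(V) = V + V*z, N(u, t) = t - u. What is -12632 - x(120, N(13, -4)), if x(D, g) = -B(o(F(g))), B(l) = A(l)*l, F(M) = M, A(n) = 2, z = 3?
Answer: -12768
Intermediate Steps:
o(V) = 4*V (o(V) = V + V*3 = V + 3*V = 4*V)
B(l) = 2*l
x(D, g) = -8*g (x(D, g) = -2*4*g = -8*g)
-12632 - x(120, N(13, -4)) = -12632 - (-8)*(-4 - 1*13) = -12632 - (-8)*(-4 - 13) = -12632 - (-8)*(-17) = -12632 - 1*136 = -12632 - 136 = -12768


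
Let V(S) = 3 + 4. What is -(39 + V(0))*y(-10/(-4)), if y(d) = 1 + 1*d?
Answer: -161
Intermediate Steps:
y(d) = 1 + d
V(S) = 7
-(39 + V(0))*y(-10/(-4)) = -(39 + 7)*(1 - 10/(-4)) = -46*(1 - 10*(-¼)) = -46*(1 + 5/2) = -46*7/2 = -1*161 = -161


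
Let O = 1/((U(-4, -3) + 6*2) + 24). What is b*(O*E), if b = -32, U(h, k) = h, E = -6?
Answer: 6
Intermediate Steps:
O = 1/32 (O = 1/((-4 + 6*2) + 24) = 1/((-4 + 12) + 24) = 1/(8 + 24) = 1/32 ≈ 0.031250)
b*(O*E) = -(-6) = -32*(-3/16) = 6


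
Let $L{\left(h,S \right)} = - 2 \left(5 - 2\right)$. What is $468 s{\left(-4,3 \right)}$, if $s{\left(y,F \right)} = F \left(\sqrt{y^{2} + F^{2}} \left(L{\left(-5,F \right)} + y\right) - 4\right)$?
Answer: $-75816$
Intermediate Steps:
$L{\left(h,S \right)} = -6$ ($L{\left(h,S \right)} = \left(-2\right) 3 = -6$)
$s{\left(y,F \right)} = F \left(-4 + \sqrt{F^{2} + y^{2}} \left(-6 + y\right)\right)$ ($s{\left(y,F \right)} = F \left(\sqrt{y^{2} + F^{2}} \left(-6 + y\right) - 4\right) = F \left(\sqrt{F^{2} + y^{2}} \left(-6 + y\right) - 4\right) = F \left(-4 + \sqrt{F^{2} + y^{2}} \left(-6 + y\right)\right)$)
$468 s{\left(-4,3 \right)} = 468 \cdot 3 \left(-4 - 6 \sqrt{3^{2} + \left(-4\right)^{2}} - 4 \sqrt{3^{2} + \left(-4\right)^{2}}\right) = 468 \cdot 3 \left(-4 - 6 \sqrt{9 + 16} - 4 \sqrt{9 + 16}\right) = 468 \cdot 3 \left(-4 - 6 \sqrt{25} - 4 \sqrt{25}\right) = 468 \cdot 3 \left(-4 - 30 - 20\right) = 468 \cdot 3 \left(-54\right) = 468 \left(-162\right) = -75816$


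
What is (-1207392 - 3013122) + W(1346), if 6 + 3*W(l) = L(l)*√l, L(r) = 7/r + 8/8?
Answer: -4220516 + 451*√1346/1346 ≈ -4.2205e+6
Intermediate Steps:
L(r) = 1 + 7/r (L(r) = 7/r + 8*(⅛) = 7/r + 1 = 1 + 7/r)
W(l) = -2 + (7 + l)/(3*√l) (W(l) = -2 + (((7 + l)/l)*√l)/3 = -2 + ((7 + l)/√l)/3 = -2 + (7 + l)/(3*√l))
(-1207392 - 3013122) + W(1346) = (-1207392 - 3013122) + (7 + 1346 - 6*√1346)/(3*√1346) = -4220514 + (√1346/1346)*(1353 - 6*√1346)/3 = -4220514 + √1346*(1353 - 6*√1346)/4038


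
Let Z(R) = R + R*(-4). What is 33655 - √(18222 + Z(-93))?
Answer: 33655 - √18501 ≈ 33519.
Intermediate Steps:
Z(R) = -3*R (Z(R) = R - 4*R = -3*R)
33655 - √(18222 + Z(-93)) = 33655 - √(18222 - 3*(-93)) = 33655 - √(18222 + 279) = 33655 - √18501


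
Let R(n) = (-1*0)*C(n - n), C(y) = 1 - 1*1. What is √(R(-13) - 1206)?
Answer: 3*I*√134 ≈ 34.728*I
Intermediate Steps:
C(y) = 0 (C(y) = 1 - 1 = 0)
R(n) = 0 (R(n) = -1*0*0 = 0*0 = 0)
√(R(-13) - 1206) = √(0 - 1206) = √(-1206) = 3*I*√134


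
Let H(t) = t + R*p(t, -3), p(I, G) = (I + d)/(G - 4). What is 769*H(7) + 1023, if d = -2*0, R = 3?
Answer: 4099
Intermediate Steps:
d = 0
p(I, G) = I/(-4 + G) (p(I, G) = (I + 0)/(G - 4) = I/(-4 + G))
H(t) = 4*t/7 (H(t) = t + 3*(t/(-4 - 3)) = t + 3*(t/(-7)) = t + 3*(t*(-⅐)) = t + 3*(-t/7) = t - 3*t/7 = 4*t/7)
769*H(7) + 1023 = 769*((4/7)*7) + 1023 = 769*4 + 1023 = 3076 + 1023 = 4099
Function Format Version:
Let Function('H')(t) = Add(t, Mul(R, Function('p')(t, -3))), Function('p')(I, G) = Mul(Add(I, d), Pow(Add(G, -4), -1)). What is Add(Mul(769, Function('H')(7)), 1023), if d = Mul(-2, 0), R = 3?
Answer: 4099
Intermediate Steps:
d = 0
Function('p')(I, G) = Mul(I, Pow(Add(-4, G), -1)) (Function('p')(I, G) = Mul(Add(I, 0), Pow(Add(G, -4), -1)) = Mul(I, Pow(Add(-4, G), -1)))
Function('H')(t) = Mul(Rational(4, 7), t) (Function('H')(t) = Add(t, Mul(3, Mul(t, Pow(Add(-4, -3), -1)))) = Add(t, Mul(3, Mul(t, Pow(-7, -1)))) = Add(t, Mul(3, Mul(t, Rational(-1, 7)))) = Add(t, Mul(3, Mul(Rational(-1, 7), t))) = Add(t, Mul(Rational(-3, 7), t)) = Mul(Rational(4, 7), t))
Add(Mul(769, Function('H')(7)), 1023) = Add(Mul(769, Mul(Rational(4, 7), 7)), 1023) = Add(Mul(769, 4), 1023) = Add(3076, 1023) = 4099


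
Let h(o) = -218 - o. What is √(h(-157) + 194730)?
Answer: √194669 ≈ 441.21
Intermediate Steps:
√(h(-157) + 194730) = √((-218 - 1*(-157)) + 194730) = √((-218 + 157) + 194730) = √(-61 + 194730) = √194669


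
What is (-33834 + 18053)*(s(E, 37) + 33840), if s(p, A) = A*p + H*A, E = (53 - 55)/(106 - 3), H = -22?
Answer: -53680712724/103 ≈ -5.2117e+8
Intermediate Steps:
E = -2/103 ≈ -0.019417
s(p, A) = -22*A + A*p (s(p, A) = A*p - 22*A = -22*A + A*p)
(-33834 + 18053)*(s(E, 37) + 33840) = (-33834 + 18053)*(37*(-22 - 2/103) + 33840) = -15781*(37*(-2268/103) + 33840) = -15781*(-83916/103 + 33840) = -15781*3401604/103 = -53680712724/103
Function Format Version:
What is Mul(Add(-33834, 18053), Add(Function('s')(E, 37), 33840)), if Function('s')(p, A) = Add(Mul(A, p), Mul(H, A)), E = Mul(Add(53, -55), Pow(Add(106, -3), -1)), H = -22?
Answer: Rational(-53680712724, 103) ≈ -5.2117e+8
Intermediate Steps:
E = Rational(-2, 103) (E = Mul(-2, Pow(103, -1)) = Mul(-2, Rational(1, 103)) = Rational(-2, 103) ≈ -0.019417)
Function('s')(p, A) = Add(Mul(-22, A), Mul(A, p)) (Function('s')(p, A) = Add(Mul(A, p), Mul(-22, A)) = Add(Mul(-22, A), Mul(A, p)))
Mul(Add(-33834, 18053), Add(Function('s')(E, 37), 33840)) = Mul(Add(-33834, 18053), Add(Mul(37, Add(-22, Rational(-2, 103))), 33840)) = Mul(-15781, Add(Mul(37, Rational(-2268, 103)), 33840)) = Mul(-15781, Add(Rational(-83916, 103), 33840)) = Mul(-15781, Rational(3401604, 103)) = Rational(-53680712724, 103)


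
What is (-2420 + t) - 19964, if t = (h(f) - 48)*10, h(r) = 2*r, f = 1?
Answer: -22844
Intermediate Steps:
t = -460 (t = (2*1 - 48)*10 = (2 - 48)*10 = -46*10 = -460)
(-2420 + t) - 19964 = (-2420 - 460) - 19964 = -2880 - 19964 = -22844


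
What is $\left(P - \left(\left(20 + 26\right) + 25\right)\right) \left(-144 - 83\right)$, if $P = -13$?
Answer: $19068$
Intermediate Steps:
$\left(P - \left(\left(20 + 26\right) + 25\right)\right) \left(-144 - 83\right) = \left(-13 - \left(\left(20 + 26\right) + 25\right)\right) \left(-144 - 83\right) = \left(-13 - \left(46 + 25\right)\right) \left(-227\right) = \left(-13 - 71\right) \left(-227\right) = \left(-84\right) \left(-227\right) = 19068$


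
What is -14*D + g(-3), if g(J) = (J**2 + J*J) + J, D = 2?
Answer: -13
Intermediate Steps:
g(J) = J + 2*J**2 (g(J) = (J**2 + J**2) + J = 2*J**2 + J = J + 2*J**2)
-14*D + g(-3) = -14*2 - 3*(1 + 2*(-3)) = -28 - 3*(1 - 6) = -28 - 3*(-5) = -28 + 15 = -13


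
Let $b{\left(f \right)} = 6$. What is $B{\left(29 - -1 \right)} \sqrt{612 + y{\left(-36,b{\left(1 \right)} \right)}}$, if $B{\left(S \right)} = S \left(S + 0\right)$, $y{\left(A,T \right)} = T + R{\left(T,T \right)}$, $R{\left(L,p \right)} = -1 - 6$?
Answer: $900 \sqrt{611} \approx 22247.0$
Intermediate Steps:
$R{\left(L,p \right)} = -7$ ($R{\left(L,p \right)} = -1 - 6 = -7$)
$y{\left(A,T \right)} = -7 + T$ ($y{\left(A,T \right)} = T - 7 = -7 + T$)
$B{\left(S \right)} = S^{2}$ ($B{\left(S \right)} = S S = S^{2}$)
$B{\left(29 - -1 \right)} \sqrt{612 + y{\left(-36,b{\left(1 \right)} \right)}} = \left(29 - -1\right)^{2} \sqrt{612 + \left(-7 + 6\right)} = \left(29 + 1\right)^{2} \sqrt{612 - 1} = 30^{2} \sqrt{611} = 900 \sqrt{611}$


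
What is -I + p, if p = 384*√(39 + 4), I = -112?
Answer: 112 + 384*√43 ≈ 2630.1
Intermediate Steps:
p = 384*√43 ≈ 2518.1
-I + p = -1*(-112) + 384*√43 = 112 + 384*√43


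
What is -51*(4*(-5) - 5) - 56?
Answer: 1219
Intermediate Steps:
-51*(4*(-5) - 5) - 56 = -51*(-20 - 5) - 56 = -51*(-25) - 56 = 1275 - 56 = 1219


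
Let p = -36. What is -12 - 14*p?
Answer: 492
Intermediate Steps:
-12 - 14*p = -12 - 14*(-36) = -12 + 504 = 492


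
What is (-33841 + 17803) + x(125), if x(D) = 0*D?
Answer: -16038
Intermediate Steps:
x(D) = 0
(-33841 + 17803) + x(125) = (-33841 + 17803) + 0 = -16038 + 0 = -16038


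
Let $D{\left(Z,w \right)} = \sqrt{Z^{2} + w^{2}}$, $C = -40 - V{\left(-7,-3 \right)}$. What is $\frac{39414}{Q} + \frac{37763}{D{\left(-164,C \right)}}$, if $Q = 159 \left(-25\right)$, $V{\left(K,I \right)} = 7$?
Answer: $- \frac{13138}{1325} + \frac{37763 \sqrt{29105}}{29105} \approx 211.44$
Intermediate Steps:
$Q = -3975$
$C = -47$ ($C = -40 - 7 = -47$)
$\frac{39414}{Q} + \frac{37763}{D{\left(-164,C \right)}} = \frac{39414}{-3975} + \frac{37763}{\sqrt{\left(-164\right)^{2} + \left(-47\right)^{2}}} = 39414 \left(- \frac{1}{3975}\right) + \frac{37763}{\sqrt{26896 + 2209}} = - \frac{13138}{1325} + \frac{37763}{\sqrt{29105}} = - \frac{13138}{1325} + 37763 \frac{\sqrt{29105}}{29105} = - \frac{13138}{1325} + \frac{37763 \sqrt{29105}}{29105}$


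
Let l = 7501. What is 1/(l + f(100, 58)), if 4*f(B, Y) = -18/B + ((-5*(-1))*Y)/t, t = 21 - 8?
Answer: 2600/19516983 ≈ 0.00013322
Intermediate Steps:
t = 13
f(B, Y) = -9/(2*B) + 5*Y/52 (f(B, Y) = (-18/B + ((-5*(-1))*Y)/13)/4 = (-18/B + (5*Y)*(1/13))/4 = (-18/B + 5*Y/13)/4 = -9/(2*B) + 5*Y/52)
1/(l + f(100, 58)) = 1/(7501 + (1/52)*(-234 + 5*100*58)/100) = 1/(7501 + (1/52)*(1/100)*(-234 + 29000)) = 1/(7501 + (1/52)*(1/100)*28766) = 1/(7501 + 14383/2600) = 1/(19516983/2600) = 2600/19516983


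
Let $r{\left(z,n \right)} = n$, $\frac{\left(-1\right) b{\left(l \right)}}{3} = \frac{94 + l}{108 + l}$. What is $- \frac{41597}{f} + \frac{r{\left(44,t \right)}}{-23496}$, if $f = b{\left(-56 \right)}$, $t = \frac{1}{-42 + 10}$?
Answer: $\frac{271055369747}{14285568} \approx 18974.0$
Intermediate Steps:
$b{\left(l \right)} = - \frac{3 \left(94 + l\right)}{108 + l}$ ($b{\left(l \right)} = - 3 \frac{94 + l}{108 + l} = - \frac{3 \left(94 + l\right)}{108 + l}$)
$t = - \frac{1}{32}$ ($t = \frac{1}{-32} = - \frac{1}{32} \approx -0.03125$)
$f = - \frac{57}{26}$ ($f = \frac{3 \left(-94 - -56\right)}{108 - 56} = \frac{3 \left(-94 + 56\right)}{52} = 3 \cdot \frac{1}{52} \left(-38\right) = - \frac{57}{26} \approx -2.1923$)
$- \frac{41597}{f} + \frac{r{\left(44,t \right)}}{-23496} = - \frac{41597}{- \frac{57}{26}} - \frac{1}{32 \left(-23496\right)} = \left(-41597\right) \left(- \frac{26}{57}\right) - - \frac{1}{751872} = \frac{1081522}{57} + \frac{1}{751872} = \frac{271055369747}{14285568}$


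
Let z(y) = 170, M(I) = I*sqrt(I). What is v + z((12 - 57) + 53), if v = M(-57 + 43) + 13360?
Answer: 13530 - 14*I*sqrt(14) ≈ 13530.0 - 52.383*I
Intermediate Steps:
M(I) = I**(3/2)
v = 13360 - 14*I*sqrt(14) (v = (-57 + 43)**(3/2) + 13360 = (-14)**(3/2) + 13360 = -14*I*sqrt(14) + 13360 = 13360 - 14*I*sqrt(14) ≈ 13360.0 - 52.383*I)
v + z((12 - 57) + 53) = (13360 - 14*I*sqrt(14)) + 170 = 13530 - 14*I*sqrt(14)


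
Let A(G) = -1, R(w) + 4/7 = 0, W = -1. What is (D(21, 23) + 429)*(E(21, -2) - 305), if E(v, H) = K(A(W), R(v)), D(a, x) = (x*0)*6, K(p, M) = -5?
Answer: -132990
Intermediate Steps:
R(w) = -4/7 (R(w) = -4/7 + 0 = -4/7)
D(a, x) = 0 (D(a, x) = 0*6 = 0)
E(v, H) = -5
(D(21, 23) + 429)*(E(21, -2) - 305) = (0 + 429)*(-5 - 305) = 429*(-310) = -132990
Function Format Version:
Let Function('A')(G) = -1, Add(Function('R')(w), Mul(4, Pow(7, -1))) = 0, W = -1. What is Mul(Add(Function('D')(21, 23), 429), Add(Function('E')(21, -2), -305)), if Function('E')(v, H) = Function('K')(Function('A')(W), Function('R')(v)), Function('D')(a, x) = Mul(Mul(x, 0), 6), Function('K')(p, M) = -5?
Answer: -132990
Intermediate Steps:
Function('R')(w) = Rational(-4, 7) (Function('R')(w) = Add(Rational(-4, 7), 0) = Rational(-4, 7))
Function('D')(a, x) = 0 (Function('D')(a, x) = Mul(0, 6) = 0)
Function('E')(v, H) = -5
Mul(Add(Function('D')(21, 23), 429), Add(Function('E')(21, -2), -305)) = Mul(Add(0, 429), Add(-5, -305)) = Mul(429, -310) = -132990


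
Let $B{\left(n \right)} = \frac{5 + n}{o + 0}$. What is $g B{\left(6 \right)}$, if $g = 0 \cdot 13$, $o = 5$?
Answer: $0$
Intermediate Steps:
$g = 0$
$B{\left(n \right)} = 1 + \frac{n}{5}$ ($B{\left(n \right)} = \frac{5 + n}{5 + 0} = \frac{5 + n}{5} = \left(5 + n\right) \frac{1}{5} = 1 + \frac{n}{5}$)
$g B{\left(6 \right)} = 0 \left(1 + \frac{1}{5} \cdot 6\right) = 0 \left(1 + \frac{6}{5}\right) = 0 \cdot \frac{11}{5} = 0$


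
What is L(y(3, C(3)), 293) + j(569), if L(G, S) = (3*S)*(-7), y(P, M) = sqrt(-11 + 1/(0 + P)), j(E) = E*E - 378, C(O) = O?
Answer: 317230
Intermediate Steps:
j(E) = -378 + E**2 (j(E) = E**2 - 378 = -378 + E**2)
y(P, M) = sqrt(-11 + 1/P)
L(G, S) = -21*S
L(y(3, C(3)), 293) + j(569) = -21*293 + (-378 + 569**2) = -6153 + (-378 + 323761) = -6153 + 323383 = 317230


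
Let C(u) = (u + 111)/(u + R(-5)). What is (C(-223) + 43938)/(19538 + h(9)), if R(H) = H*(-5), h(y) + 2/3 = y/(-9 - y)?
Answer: 8699836/3868293 ≈ 2.2490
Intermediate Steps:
h(y) = -⅔ + y/(-9 - y)
R(H) = -5*H
C(u) = (111 + u)/(25 + u) (C(u) = (u + 111)/(u - 5*(-5)) = (111 + u)/(u + 25) = (111 + u)/(25 + u))
(C(-223) + 43938)/(19538 + h(9)) = ((111 - 223)/(25 - 223) + 43938)/(19538 + (-18 - 5*9)/(3*(9 + 9))) = (-112/(-198) + 43938)/(19538 + (⅓)*(-18 - 45)/18) = (-1/198*(-112) + 43938)/(19538 + (⅓)*(1/18)*(-63)) = (56/99 + 43938)/(19538 - 7/6) = 4349918/(99*(117221/6)) = (4349918/99)*(6/117221) = 8699836/3868293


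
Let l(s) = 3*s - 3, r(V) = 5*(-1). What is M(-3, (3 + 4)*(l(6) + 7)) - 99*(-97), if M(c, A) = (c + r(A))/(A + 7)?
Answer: 1546075/161 ≈ 9603.0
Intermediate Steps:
r(V) = -5
l(s) = -3 + 3*s
M(c, A) = (-5 + c)/(7 + A) (M(c, A) = (c - 5)/(A + 7) = (-5 + c)/(7 + A))
M(-3, (3 + 4)*(l(6) + 7)) - 99*(-97) = (-5 - 3)/(7 + (3 + 4)*((-3 + 3*6) + 7)) - 99*(-97) = -8/(7 + 7*((-3 + 18) + 7)) + 9603 = -8/(7 + 7*(15 + 7)) + 9603 = -8/(7 + 7*22) + 9603 = -8/(7 + 154) + 9603 = -8/161 + 9603 = 1546075/161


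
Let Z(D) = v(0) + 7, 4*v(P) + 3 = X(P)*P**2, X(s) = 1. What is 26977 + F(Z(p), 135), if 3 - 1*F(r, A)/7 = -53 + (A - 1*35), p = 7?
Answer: 26669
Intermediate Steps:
v(P) = -3/4 + P**2/4 (v(P) = -3/4 + (1*P**2)/4 = -3/4 + P**2/4)
Z(D) = 25/4 (Z(D) = (-3/4 + (1/4)*0**2) + 7 = (-3/4 + (1/4)*0) + 7 = (-3/4 + 0) + 7 = -3/4 + 7 = 25/4)
F(r, A) = 637 - 7*A (F(r, A) = 21 - 7*(-53 + (A - 1*35)) = 21 - 7*(-53 + (A - 35)) = 21 - 7*(-53 + (-35 + A)) = 21 - 7*(-88 + A) = 21 + (616 - 7*A) = 637 - 7*A)
26977 + F(Z(p), 135) = 26977 + (637 - 7*135) = 26977 + (637 - 945) = 26977 - 308 = 26669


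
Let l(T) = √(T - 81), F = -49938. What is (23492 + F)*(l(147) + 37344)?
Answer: -987599424 - 26446*√66 ≈ -9.8781e+8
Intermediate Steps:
l(T) = √(-81 + T)
(23492 + F)*(l(147) + 37344) = (23492 - 49938)*(√(-81 + 147) + 37344) = -26446*(√66 + 37344) = -26446*(37344 + √66) = -987599424 - 26446*√66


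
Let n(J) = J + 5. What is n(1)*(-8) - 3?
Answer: -51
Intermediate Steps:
n(J) = 5 + J
n(1)*(-8) - 3 = (5 + 1)*(-8) - 3 = 6*(-8) - 3 = -48 - 3 = -51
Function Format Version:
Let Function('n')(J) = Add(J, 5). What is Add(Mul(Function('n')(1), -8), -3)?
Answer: -51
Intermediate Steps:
Function('n')(J) = Add(5, J)
Add(Mul(Function('n')(1), -8), -3) = Add(Mul(Add(5, 1), -8), -3) = Add(Mul(6, -8), -3) = Add(-48, -3) = -51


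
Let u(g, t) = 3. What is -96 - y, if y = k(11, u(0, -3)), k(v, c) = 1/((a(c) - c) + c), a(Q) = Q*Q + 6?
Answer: -1441/15 ≈ -96.067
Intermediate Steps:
a(Q) = 6 + Q² (a(Q) = Q² + 6 = 6 + Q²)
k(v, c) = 1/(6 + c²) (k(v, c) = 1/(((6 + c²) - c) + c) = 1/((6 + c² - c) + c) = 1/(6 + c²))
y = 1/15 (y = 1/(6 + 3²) = 1/(6 + 9) = 1/15 ≈ 0.066667)
-96 - y = -96 - 1*1/15 = -96 - 1/15 = -1441/15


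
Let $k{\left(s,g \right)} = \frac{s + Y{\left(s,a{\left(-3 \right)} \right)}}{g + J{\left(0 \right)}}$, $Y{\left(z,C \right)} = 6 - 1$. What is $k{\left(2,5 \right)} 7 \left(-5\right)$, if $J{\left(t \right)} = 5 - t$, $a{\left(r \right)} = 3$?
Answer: $- \frac{49}{2} \approx -24.5$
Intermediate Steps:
$Y{\left(z,C \right)} = 5$
$k{\left(s,g \right)} = \frac{5 + s}{5 + g}$ ($k{\left(s,g \right)} = \frac{s + 5}{g + \left(5 - 0\right)} = \frac{5 + s}{g + \left(5 + 0\right)} = \frac{5 + s}{g + 5} = \frac{5 + s}{5 + g}$)
$k{\left(2,5 \right)} 7 \left(-5\right) = \frac{5 + 2}{5 + 5} \cdot 7 \left(-5\right) = \frac{1}{10} \cdot 7 \cdot 7 \left(-5\right) = \frac{7}{10} \cdot 7 \left(-5\right) = \frac{49}{10} \left(-5\right) = - \frac{49}{2}$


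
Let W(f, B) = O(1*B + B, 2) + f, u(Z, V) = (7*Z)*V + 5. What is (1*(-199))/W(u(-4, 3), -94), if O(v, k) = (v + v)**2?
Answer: -199/141297 ≈ -0.0014084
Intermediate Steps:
u(Z, V) = 5 + 7*V*Z (u(Z, V) = 7*V*Z + 5 = 5 + 7*V*Z)
O(v, k) = 4*v**2 (O(v, k) = (2*v)**2 = 4*v**2)
W(f, B) = f + 16*B**2 (W(f, B) = 4*(1*B + B)**2 + f = 4*(B + B)**2 + f = 4*(2*B)**2 + f = 4*(4*B**2) + f = 16*B**2 + f = f + 16*B**2)
(1*(-199))/W(u(-4, 3), -94) = (1*(-199))/((5 + 7*3*(-4)) + 16*(-94)**2) = -199/((5 - 84) + 16*8836) = -199/(-79 + 141376) = -199/141297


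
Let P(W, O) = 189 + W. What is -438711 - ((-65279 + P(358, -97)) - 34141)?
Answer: -339838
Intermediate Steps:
-438711 - ((-65279 + P(358, -97)) - 34141) = -438711 - ((-65279 + (189 + 358)) - 34141) = -438711 - ((-65279 + 547) - 34141) = -438711 - (-64732 - 34141) = -438711 - 1*(-98873) = -438711 + 98873 = -339838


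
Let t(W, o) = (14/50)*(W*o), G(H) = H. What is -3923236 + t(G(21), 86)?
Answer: -98068258/25 ≈ -3.9227e+6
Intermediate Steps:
t(W, o) = 7*W*o/25 (t(W, o) = (14*(1/50))*(W*o) = 7*(W*o)/25 = 7*W*o/25)
-3923236 + t(G(21), 86) = -3923236 + (7/25)*21*86 = -3923236 + 12642/25 = -98068258/25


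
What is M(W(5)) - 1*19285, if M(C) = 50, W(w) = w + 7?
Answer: -19235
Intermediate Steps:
W(w) = 7 + w
M(W(5)) - 1*19285 = 50 - 1*19285 = 50 - 19285 = -19235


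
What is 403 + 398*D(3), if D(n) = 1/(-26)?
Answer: 5040/13 ≈ 387.69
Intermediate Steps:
D(n) = -1/26
403 + 398*D(3) = 403 + 398*(-1/26) = 403 - 199/13 = 5040/13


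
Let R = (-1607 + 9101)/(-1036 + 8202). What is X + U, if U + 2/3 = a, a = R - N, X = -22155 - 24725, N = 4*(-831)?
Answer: -468179369/10749 ≈ -43556.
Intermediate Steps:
R = 3747/3583 (R = 7494/7166 = 7494*(1/7166) = 3747/3583 ≈ 1.0458)
N = -3324
X = -46880
a = 11913639/3583 (a = 3747/3583 - 1*(-3324) = 3747/3583 + 3324 = 11913639/3583 ≈ 3325.0)
U = 35733751/10749 (U = -⅔ + 11913639/3583 = 35733751/10749 ≈ 3324.4)
X + U = -46880 + 35733751/10749 = -468179369/10749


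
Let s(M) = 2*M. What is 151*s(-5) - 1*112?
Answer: -1622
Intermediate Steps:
151*s(-5) - 1*112 = 151*(2*(-5)) - 1*112 = 151*(-10) - 112 = -1510 - 112 = -1622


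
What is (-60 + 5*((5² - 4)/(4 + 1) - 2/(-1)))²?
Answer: 841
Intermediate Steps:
(-60 + 5*((5² - 4)/(4 + 1) - 2/(-1)))² = (-60 + 5*((25 - 4)/5 - 2*(-1)))² = (-60 + 5*(21*(⅕) + 2))² = (-60 + 5*(21/5 + 2))² = (-60 + 5*(31/5))² = (-60 + 31)² = (-29)² = 841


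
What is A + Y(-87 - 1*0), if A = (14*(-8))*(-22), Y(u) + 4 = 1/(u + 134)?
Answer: 115621/47 ≈ 2460.0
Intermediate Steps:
Y(u) = -4 + 1/(134 + u) (Y(u) = -4 + 1/(u + 134) = -4 + 1/(134 + u))
A = 2464 (A = -112*(-22) = 2464)
A + Y(-87 - 1*0) = 2464 + (-535 - 4*(-87 - 1*0))/(134 + (-87 - 1*0)) = 2464 + (-535 - 4*(-87 + 0))/(134 + (-87 + 0)) = 2464 + (-535 - 4*(-87))/(134 - 87) = 2464 + (-535 + 348)/47 = 2464 + (1/47)*(-187) = 2464 - 187/47 = 115621/47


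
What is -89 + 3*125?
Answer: 286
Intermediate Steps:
-89 + 3*125 = -89 + 375 = 286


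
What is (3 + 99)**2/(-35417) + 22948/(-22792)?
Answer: -262469321/201806066 ≈ -1.3006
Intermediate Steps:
(3 + 99)**2/(-35417) + 22948/(-22792) = 102**2*(-1/35417) + 22948*(-1/22792) = 10404*(-1/35417) - 5737/5698 = -10404/35417 - 5737/5698 = -262469321/201806066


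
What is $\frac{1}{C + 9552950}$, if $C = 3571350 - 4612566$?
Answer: $\frac{1}{8511734} \approx 1.1748 \cdot 10^{-7}$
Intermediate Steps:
$C = -1041216$ ($C = 3571350 - 4612566 = -1041216$)
$\frac{1}{C + 9552950} = \frac{1}{-1041216 + 9552950} = \frac{1}{8511734}$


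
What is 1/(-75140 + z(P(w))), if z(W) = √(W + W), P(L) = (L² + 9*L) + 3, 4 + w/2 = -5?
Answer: -7514/564601927 - √330/5646019270 ≈ -1.3312e-5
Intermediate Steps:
w = -18 (w = -8 + 2*(-5) = -8 - 10 = -18)
P(L) = 3 + L² + 9*L
z(W) = √2*√W (z(W) = √(2*W) = √2*√W)
1/(-75140 + z(P(w))) = 1/(-75140 + √2*√(3 + (-18)² + 9*(-18))) = 1/(-75140 + √2*√(3 + 324 - 162)) = 1/(-75140 + √2*√165) = 1/(-75140 + √330)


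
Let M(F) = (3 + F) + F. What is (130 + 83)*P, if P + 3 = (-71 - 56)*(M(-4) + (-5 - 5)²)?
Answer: -2570484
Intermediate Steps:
M(F) = 3 + 2*F
P = -12068 (P = -3 + (-71 - 56)*((3 + 2*(-4)) + (-5 - 5)²) = -3 - 127*((3 - 8) + (-10)²) = -3 - 127*(-5 + 100) = -3 - 127*95 = -3 - 12065 = -12068)
(130 + 83)*P = (130 + 83)*(-12068) = 213*(-12068) = -2570484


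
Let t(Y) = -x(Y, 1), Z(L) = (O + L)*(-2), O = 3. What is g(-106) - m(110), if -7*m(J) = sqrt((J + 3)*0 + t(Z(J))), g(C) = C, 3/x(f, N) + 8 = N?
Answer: -106 + sqrt(21)/49 ≈ -105.91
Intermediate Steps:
x(f, N) = 3/(-8 + N)
Z(L) = -6 - 2*L (Z(L) = (3 + L)*(-2) = -6 - 2*L)
t(Y) = 3/7 (t(Y) = -3/(-8 + 1) = -3/(-7) = -3*(-1)/7 = -1*(-3/7) = 3/7)
m(J) = -sqrt(21)/49 (m(J) = -sqrt((J + 3)*0 + 3/7)/7 = -sqrt((3 + J)*0 + 3/7)/7 = -sqrt(0 + 3/7)/7 = -sqrt(21)/49)
g(-106) - m(110) = -106 - (-1)*sqrt(21)/49 = -106 + sqrt(21)/49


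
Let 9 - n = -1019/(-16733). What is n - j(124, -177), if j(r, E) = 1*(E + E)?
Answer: 6073060/16733 ≈ 362.94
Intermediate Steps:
j(r, E) = 2*E (j(r, E) = 1*(2*E) = 2*E)
n = 149578/16733 (n = 9 - (-1019)/(-16733) = 9 - (-1019)*(-1)/16733 = 9 - 1*1019/16733 = 9 - 1019/16733 = 149578/16733 ≈ 8.9391)
n - j(124, -177) = 149578/16733 - 2*(-177) = 149578/16733 - 1*(-354) = 149578/16733 + 354 = 6073060/16733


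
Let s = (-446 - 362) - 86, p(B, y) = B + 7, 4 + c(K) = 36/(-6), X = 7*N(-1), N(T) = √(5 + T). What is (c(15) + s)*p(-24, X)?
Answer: 15368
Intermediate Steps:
X = 14 (X = 7*√(5 - 1) = 7*√4 = 7*2 = 14)
c(K) = -10 (c(K) = -4 + 36/(-6) = -4 + 36*(-⅙) = -4 - 6 = -10)
p(B, y) = 7 + B
s = -894 (s = -808 - 86 = -894)
(c(15) + s)*p(-24, X) = (-10 - 894)*(7 - 24) = -904*(-17) = 15368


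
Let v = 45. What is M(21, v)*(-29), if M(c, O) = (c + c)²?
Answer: -51156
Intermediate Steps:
M(c, O) = 4*c² (M(c, O) = (2*c)² = 4*c²)
M(21, v)*(-29) = (4*21²)*(-29) = (4*441)*(-29) = 1764*(-29) = -51156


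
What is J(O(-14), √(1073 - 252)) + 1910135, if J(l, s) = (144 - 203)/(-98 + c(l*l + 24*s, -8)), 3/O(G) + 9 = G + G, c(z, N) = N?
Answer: 202474369/106 ≈ 1.9101e+6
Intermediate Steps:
O(G) = 3/(-9 + 2*G) (O(G) = 3/(-9 + (G + G)) = 3/(-9 + 2*G))
J(l, s) = 59/106 (J(l, s) = (144 - 203)/(-98 - 8) = -59/(-106) = -59*(-1/106) = 59/106)
J(O(-14), √(1073 - 252)) + 1910135 = 59/106 + 1910135 = 202474369/106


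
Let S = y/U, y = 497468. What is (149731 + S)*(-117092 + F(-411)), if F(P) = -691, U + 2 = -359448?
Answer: -3169558814750703/179725 ≈ -1.7636e+10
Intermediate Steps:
U = -359450 (U = -2 - 359448 = -359450)
S = -248734/179725 (S = 497468/(-359450) = 497468*(-1/359450) = -248734/179725 ≈ -1.3840)
(149731 + S)*(-117092 + F(-411)) = (149731 - 248734/179725)*(-117092 - 691) = (26910155241/179725)*(-117783) = -3169558814750703/179725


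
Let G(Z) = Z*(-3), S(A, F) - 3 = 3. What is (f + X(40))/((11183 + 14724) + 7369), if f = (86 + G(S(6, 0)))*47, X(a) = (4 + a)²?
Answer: 1283/8319 ≈ 0.15423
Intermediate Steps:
S(A, F) = 6 (S(A, F) = 3 + 3 = 6)
G(Z) = -3*Z
f = 3196 (f = (86 - 3*6)*47 = (86 - 18)*47 = 68*47 = 3196)
(f + X(40))/((11183 + 14724) + 7369) = (3196 + (4 + 40)²)/((11183 + 14724) + 7369) = (3196 + 44²)/(25907 + 7369) = (3196 + 1936)/33276 = 5132*(1/33276) = 1283/8319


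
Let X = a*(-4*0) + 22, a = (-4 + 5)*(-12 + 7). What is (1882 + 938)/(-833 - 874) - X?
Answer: -13458/569 ≈ -23.652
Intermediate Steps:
a = -5 (a = 1*(-5) = -5)
X = 22 (X = -(-20)*0 + 22 = -5*0 + 22 = 0 + 22 = 22)
(1882 + 938)/(-833 - 874) - X = (1882 + 938)/(-833 - 874) - 1*22 = 2820/(-1707) - 22 = 2820*(-1/1707) - 22 = -940/569 - 22 = -13458/569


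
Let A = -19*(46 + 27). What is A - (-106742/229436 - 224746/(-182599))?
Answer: -29070069738133/20947392082 ≈ -1387.8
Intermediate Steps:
A = -1387 (A = -19*73 = -1387)
A - (-106742/229436 - 224746/(-182599)) = -1387 - (-106742/229436 - 224746/(-182599)) = -1387 - (-106742*1/229436 - 224746*(-1/182599)) = -1387 - (-53371/114718 + 224746/182599) = -1387 - 1*16036920399/20947392082 = -1387 - 16036920399/20947392082 = -29070069738133/20947392082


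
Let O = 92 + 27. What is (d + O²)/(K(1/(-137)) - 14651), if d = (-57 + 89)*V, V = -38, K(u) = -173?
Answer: -12945/14824 ≈ -0.87325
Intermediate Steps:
O = 119
d = -1216 (d = (-57 + 89)*(-38) = 32*(-38) = -1216)
(d + O²)/(K(1/(-137)) - 14651) = (-1216 + 119²)/(-173 - 14651) = (-1216 + 14161)/(-14824) = 12945*(-1/14824) = -12945/14824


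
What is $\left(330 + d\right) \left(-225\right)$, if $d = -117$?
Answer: $-47925$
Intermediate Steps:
$\left(330 + d\right) \left(-225\right) = \left(330 - 117\right) \left(-225\right) = 213 \left(-225\right) = -47925$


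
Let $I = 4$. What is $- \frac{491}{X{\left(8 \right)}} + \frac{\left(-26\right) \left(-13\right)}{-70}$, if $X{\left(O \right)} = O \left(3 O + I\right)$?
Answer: $- \frac{7863}{1120} \approx -7.0205$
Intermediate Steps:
$X{\left(O \right)} = O \left(4 + 3 O\right)$ ($X{\left(O \right)} = O \left(3 O + 4\right) = O \left(4 + 3 O\right)$)
$- \frac{491}{X{\left(8 \right)}} + \frac{\left(-26\right) \left(-13\right)}{-70} = - \frac{491}{8 \left(4 + 3 \cdot 8\right)} + \frac{\left(-26\right) \left(-13\right)}{-70} = - \frac{491}{8 \left(4 + 24\right)} + 338 \left(- \frac{1}{70}\right) = - \frac{491}{8 \cdot 28} - \frac{169}{35} = - \frac{491}{224} - \frac{169}{35} = - \frac{7863}{1120}$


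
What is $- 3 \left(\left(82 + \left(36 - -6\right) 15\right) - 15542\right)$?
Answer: $44490$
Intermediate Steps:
$- 3 \left(\left(82 + \left(36 - -6\right) 15\right) - 15542\right) = - 3 \left(\left(82 + \left(36 + 6\right) 15\right) - 15542\right) = - 3 \left(\left(82 + 42 \cdot 15\right) - 15542\right) = - 3 \left(\left(82 + 630\right) - 15542\right) = - 3 \left(712 - 15542\right) = \left(-3\right) \left(-14830\right) = 44490$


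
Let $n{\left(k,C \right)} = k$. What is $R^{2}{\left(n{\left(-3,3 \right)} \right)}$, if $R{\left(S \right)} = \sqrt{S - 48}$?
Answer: $-51$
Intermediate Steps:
$R{\left(S \right)} = \sqrt{-48 + S}$
$R^{2}{\left(n{\left(-3,3 \right)} \right)} = \left(\sqrt{-48 - 3}\right)^{2} = \left(\sqrt{-51}\right)^{2} = \left(i \sqrt{51}\right)^{2} = -51$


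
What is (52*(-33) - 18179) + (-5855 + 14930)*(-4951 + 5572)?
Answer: 5615680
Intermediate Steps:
(52*(-33) - 18179) + (-5855 + 14930)*(-4951 + 5572) = (-1716 - 18179) + 9075*621 = -19895 + 5635575 = 5615680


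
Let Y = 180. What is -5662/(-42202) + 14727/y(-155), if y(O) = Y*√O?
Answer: 2831/21101 - 4909*I*√155/9300 ≈ 0.13416 - 6.5717*I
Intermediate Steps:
y(O) = 180*√O
-5662/(-42202) + 14727/y(-155) = -5662/(-42202) + 14727/((180*√(-155))) = -5662*(-1/42202) + 14727/((180*(I*√155))) = 2831/21101 + 14727/((180*I*√155)) = 2831/21101 + 14727*(-I*√155/27900) = 2831/21101 - 4909*I*√155/9300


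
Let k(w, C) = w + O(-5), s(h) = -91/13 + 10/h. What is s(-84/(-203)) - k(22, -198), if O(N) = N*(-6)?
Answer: -209/6 ≈ -34.833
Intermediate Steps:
s(h) = -7 + 10/h (s(h) = -91*1/13 + 10/h = -7 + 10/h)
O(N) = -6*N
k(w, C) = 30 + w (k(w, C) = w - 6*(-5) = w + 30 = 30 + w)
s(-84/(-203)) - k(22, -198) = (-7 + 10/((-84/(-203)))) - (30 + 22) = (-7 + 10/((-84*(-1/203)))) - 1*52 = (-7 + 10/(12/29)) - 52 = (-7 + 10*(29/12)) - 52 = (-7 + 145/6) - 52 = 103/6 - 52 = -209/6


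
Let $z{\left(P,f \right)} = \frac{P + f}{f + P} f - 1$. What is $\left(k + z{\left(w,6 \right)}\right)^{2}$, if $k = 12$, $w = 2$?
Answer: $289$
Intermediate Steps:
$z{\left(P,f \right)} = -1 + f$ ($z{\left(P,f \right)} = \frac{P + f}{P + f} f - 1 = 1 f - 1 = f - 1 = -1 + f$)
$\left(k + z{\left(w,6 \right)}\right)^{2} = \left(12 + \left(-1 + 6\right)\right)^{2} = \left(12 + 5\right)^{2} = 17^{2} = 289$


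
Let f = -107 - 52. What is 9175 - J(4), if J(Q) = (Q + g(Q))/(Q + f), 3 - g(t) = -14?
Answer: 1422146/155 ≈ 9175.1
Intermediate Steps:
g(t) = 17 (g(t) = 3 - 1*(-14) = 3 + 14 = 17)
f = -159
J(Q) = (17 + Q)/(-159 + Q) (J(Q) = (Q + 17)/(Q - 159) = (17 + Q)/(-159 + Q))
9175 - J(4) = 9175 - (17 + 4)/(-159 + 4) = 9175 - 21/(-155) = 9175 - (-1)*21/155 = 9175 - 1*(-21/155) = 9175 + 21/155 = 1422146/155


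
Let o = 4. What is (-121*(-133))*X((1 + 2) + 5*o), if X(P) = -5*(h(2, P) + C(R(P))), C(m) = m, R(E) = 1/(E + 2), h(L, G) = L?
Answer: -820743/5 ≈ -1.6415e+5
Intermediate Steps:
R(E) = 1/(2 + E)
X(P) = -10 - 5/(2 + P) (X(P) = -5*(2 + 1/(2 + P)) = -10 - 5/(2 + P))
(-121*(-133))*X((1 + 2) + 5*o) = (-121*(-133))*(5*(-5 - 2*((1 + 2) + 5*4))/(2 + ((1 + 2) + 5*4))) = 16093*(5*(-5 - 2*(3 + 20))/(2 + (3 + 20))) = 16093*(5*(-5 - 2*23)/(2 + 23)) = 16093*(5*(-5 - 46)/25) = 16093*(5*(1/25)*(-51)) = 16093*(-51/5) = -820743/5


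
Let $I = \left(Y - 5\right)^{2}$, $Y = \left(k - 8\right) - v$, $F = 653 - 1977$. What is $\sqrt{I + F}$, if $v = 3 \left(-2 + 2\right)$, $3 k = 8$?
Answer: $\frac{i \sqrt{10955}}{3} \approx 34.889 i$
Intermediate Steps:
$k = \frac{8}{3}$ ($k = \frac{1}{3} \cdot 8 = \frac{8}{3} \approx 2.6667$)
$F = -1324$
$v = 0$ ($v = 3 \cdot 0 = 0$)
$Y = - \frac{16}{3}$ ($Y = \left(\frac{8}{3} - 8\right) - 0 = - \frac{16}{3} + 0 = - \frac{16}{3} \approx -5.3333$)
$I = \frac{961}{9}$ ($I = \left(- \frac{16}{3} - 5\right)^{2} = \left(- \frac{31}{3}\right)^{2} = \frac{961}{9} \approx 106.78$)
$\sqrt{I + F} = \sqrt{\frac{961}{9} - 1324} = \sqrt{- \frac{10955}{9}} = \frac{i \sqrt{10955}}{3}$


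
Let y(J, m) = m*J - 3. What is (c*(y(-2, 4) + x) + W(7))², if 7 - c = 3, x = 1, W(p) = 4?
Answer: 1296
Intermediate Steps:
y(J, m) = -3 + J*m (y(J, m) = J*m - 3 = -3 + J*m)
c = 4 (c = 7 - 1*3 = 7 - 3 = 4)
(c*(y(-2, 4) + x) + W(7))² = (4*((-3 - 2*4) + 1) + 4)² = (4*((-3 - 8) + 1) + 4)² = (4*(-11 + 1) + 4)² = (4*(-10) + 4)² = (-40 + 4)² = (-36)² = 1296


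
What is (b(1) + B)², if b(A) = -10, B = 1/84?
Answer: 703921/7056 ≈ 99.762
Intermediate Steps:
B = 1/84 ≈ 0.011905
(b(1) + B)² = (-10 + 1/84)² = (-839/84)² = 703921/7056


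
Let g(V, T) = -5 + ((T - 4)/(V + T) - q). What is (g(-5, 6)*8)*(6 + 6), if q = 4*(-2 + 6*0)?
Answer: 480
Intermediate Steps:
q = -8 (q = 4*(-2 + 0) = 4*(-2) = -8)
g(V, T) = 3 + (-4 + T)/(T + V) (g(V, T) = -5 + ((T - 4)/(V + T) - 1*(-8)) = -5 + ((-4 + T)/(T + V) + 8) = -5 + (8 + (-4 + T)/(T + V)) = 3 + (-4 + T)/(T + V))
(g(-5, 6)*8)*(6 + 6) = (((-4 + 3*(-5) + 4*6)/(6 - 5))*8)*(6 + 6) = (((-4 - 15 + 24)/1)*8)*12 = ((1*5)*8)*12 = (5*8)*12 = 40*12 = 480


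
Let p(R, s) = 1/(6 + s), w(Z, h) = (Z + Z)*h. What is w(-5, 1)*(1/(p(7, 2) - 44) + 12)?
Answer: -42040/351 ≈ -119.77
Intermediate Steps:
w(Z, h) = 2*Z*h (w(Z, h) = (2*Z)*h = 2*Z*h)
w(-5, 1)*(1/(p(7, 2) - 44) + 12) = (2*(-5)*1)*(1/(1/(6 + 2) - 44) + 12) = -10*(1/(1/8 - 44) + 12) = -10*(1/(-351/8) + 12) = -10*(-8/351 + 12) = -10*4204/351 = -42040/351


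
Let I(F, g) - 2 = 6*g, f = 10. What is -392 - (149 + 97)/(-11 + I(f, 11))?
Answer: -7530/19 ≈ -396.32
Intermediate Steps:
I(F, g) = 2 + 6*g
-392 - (149 + 97)/(-11 + I(f, 11)) = -392 - (149 + 97)/(-11 + (2 + 6*11)) = -392 - 246/(-11 + (2 + 66)) = -392 - 246/(-11 + 68) = -392 - 246/57 = -392 - 1*82/19 = -392 - 82/19 = -7530/19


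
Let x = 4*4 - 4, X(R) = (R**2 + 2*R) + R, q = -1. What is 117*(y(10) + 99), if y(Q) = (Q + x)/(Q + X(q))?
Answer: 47619/4 ≈ 11905.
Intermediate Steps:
X(R) = R**2 + 3*R
x = 12 (x = 16 - 4 = 12)
y(Q) = (12 + Q)/(-2 + Q) (y(Q) = (Q + 12)/(Q - (3 - 1)) = (12 + Q)/(Q - 1*2) = (12 + Q)/(Q - 2) = (12 + Q)/(-2 + Q))
117*(y(10) + 99) = 117*((12 + 10)/(-2 + 10) + 99) = 117*(22/8 + 99) = 117*((1/8)*22 + 99) = 117*(11/4 + 99) = 117*(407/4) = 47619/4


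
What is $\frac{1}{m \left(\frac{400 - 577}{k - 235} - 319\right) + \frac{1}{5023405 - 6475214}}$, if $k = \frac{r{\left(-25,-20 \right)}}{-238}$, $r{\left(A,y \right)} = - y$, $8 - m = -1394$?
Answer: $- \frac{13538118925}{6040470434101897} \approx -2.2412 \cdot 10^{-6}$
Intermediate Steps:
$m = 1402$ ($m = 8 - -1394 = 8 + 1394 = 1402$)
$k = - \frac{10}{119}$ ($k = \frac{\left(-1\right) \left(-20\right)}{-238} = 20 \left(- \frac{1}{238}\right) = - \frac{10}{119} \approx -0.084034$)
$\frac{1}{m \left(\frac{400 - 577}{k - 235} - 319\right) + \frac{1}{5023405 - 6475214}} = \frac{1}{1402 \left(\frac{400 - 577}{- \frac{10}{119} - 235} - 319\right) + \frac{1}{5023405 - 6475214}} = \frac{1}{1402 \left(- \frac{177}{- \frac{27975}{119}} - 319\right) + \frac{1}{-1451809}} = \frac{1}{1402 \left(\left(-177\right) \left(- \frac{119}{27975}\right) - 319\right) - \frac{1}{1451809}} = \frac{1}{1402 \left(\frac{7021}{9325} - 319\right) - \frac{1}{1451809}} = \frac{1}{1402 \left(- \frac{2967654}{9325}\right) - \frac{1}{1451809}} = \frac{1}{- \frac{4160650908}{9325} - \frac{1}{1451809}} = \frac{1}{- \frac{6040470434101897}{13538118925}} = - \frac{13538118925}{6040470434101897}$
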